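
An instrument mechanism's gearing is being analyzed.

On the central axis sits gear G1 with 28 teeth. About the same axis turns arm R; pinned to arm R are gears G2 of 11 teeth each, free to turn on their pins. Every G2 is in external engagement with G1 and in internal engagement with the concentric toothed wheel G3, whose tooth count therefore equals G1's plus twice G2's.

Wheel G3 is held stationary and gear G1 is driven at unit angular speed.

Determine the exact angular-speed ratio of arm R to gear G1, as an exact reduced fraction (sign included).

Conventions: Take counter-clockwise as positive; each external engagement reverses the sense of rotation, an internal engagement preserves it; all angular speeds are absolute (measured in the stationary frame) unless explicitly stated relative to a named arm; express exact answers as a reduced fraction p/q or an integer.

recognized (axles ride arm R): planetary set, 28/11/50 teeth
ring teeth: 28 + 2·11 = 50
28(ω_sun−ω_arm) = −50(ω_ring−ω_arm),  ω_ring = 0, ω_sun = 1
28(1−ω_arm) = −50(0−ω_arm)  ⇒  78·ω_arm = 28  ⇒  ω_arm = 14/39
ω_out/ω_in = 14/39

14/39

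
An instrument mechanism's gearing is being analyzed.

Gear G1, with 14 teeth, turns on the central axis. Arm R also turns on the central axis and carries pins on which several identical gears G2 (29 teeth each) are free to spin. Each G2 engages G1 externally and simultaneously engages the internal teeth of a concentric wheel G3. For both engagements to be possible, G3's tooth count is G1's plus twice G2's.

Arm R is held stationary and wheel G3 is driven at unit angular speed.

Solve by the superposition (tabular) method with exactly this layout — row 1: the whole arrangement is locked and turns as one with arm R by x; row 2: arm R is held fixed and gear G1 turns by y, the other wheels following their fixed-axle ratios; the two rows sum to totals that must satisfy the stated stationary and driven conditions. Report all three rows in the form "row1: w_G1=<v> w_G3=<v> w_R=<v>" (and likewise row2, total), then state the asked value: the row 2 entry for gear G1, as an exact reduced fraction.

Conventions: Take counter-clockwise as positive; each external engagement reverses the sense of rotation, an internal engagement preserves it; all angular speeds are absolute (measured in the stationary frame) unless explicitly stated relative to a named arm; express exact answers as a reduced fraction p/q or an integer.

row1: w_G1=0 w_G3=0 w_R=0
row2: w_G1=-36/7 w_G3=1 w_R=0
total: w_G1=-36/7 w_G3=1 w_R=0
asked value: -36/7

recognized (axles ride arm R): planetary set, 14/29/72 teeth
superposition row 1 [locked train]: every member turns x
row 2: sun turns y, ring = −(14/72)·y, arm 0
boundary: total ω_arm = x = 0 and total ω_ring = x − (14/72)·y = 1  ⇒  y = -36/7, x = 0
row 2 ring = −(14/72)·(-36/7) = 1
totals (row 1 + row 2): sun 0 + (-36/7) = -36/7, ring 0 + 1 = 1, arm 0 + 0 = 0
asked cell (row2, sun) = -36/7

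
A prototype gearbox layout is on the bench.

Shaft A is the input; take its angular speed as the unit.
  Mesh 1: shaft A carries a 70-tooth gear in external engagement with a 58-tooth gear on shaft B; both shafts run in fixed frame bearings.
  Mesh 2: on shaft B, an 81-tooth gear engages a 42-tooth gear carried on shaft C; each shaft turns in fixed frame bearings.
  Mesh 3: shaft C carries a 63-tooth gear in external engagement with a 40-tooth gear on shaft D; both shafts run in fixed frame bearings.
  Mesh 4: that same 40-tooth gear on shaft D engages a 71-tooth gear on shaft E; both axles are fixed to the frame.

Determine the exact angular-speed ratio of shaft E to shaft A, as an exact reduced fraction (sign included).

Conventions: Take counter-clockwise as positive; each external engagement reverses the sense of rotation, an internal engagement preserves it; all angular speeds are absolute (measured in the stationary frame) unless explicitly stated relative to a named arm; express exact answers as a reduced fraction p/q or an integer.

8505/4118

class = fixed-axis compound train [4 meshes; 4 ratios multiply, 4 sense flips]
mesh 1 [70T→58T]: running ratio 35/29, sense −
mesh 2 [81T→42T]: running ratio 135/58, sense +
mesh 3 [63T→40T]: running ratio 1701/464, sense −
mesh 4 [40T→71T]: running ratio 8505/4118, sense +
ω_out/ω_in = 8505/4118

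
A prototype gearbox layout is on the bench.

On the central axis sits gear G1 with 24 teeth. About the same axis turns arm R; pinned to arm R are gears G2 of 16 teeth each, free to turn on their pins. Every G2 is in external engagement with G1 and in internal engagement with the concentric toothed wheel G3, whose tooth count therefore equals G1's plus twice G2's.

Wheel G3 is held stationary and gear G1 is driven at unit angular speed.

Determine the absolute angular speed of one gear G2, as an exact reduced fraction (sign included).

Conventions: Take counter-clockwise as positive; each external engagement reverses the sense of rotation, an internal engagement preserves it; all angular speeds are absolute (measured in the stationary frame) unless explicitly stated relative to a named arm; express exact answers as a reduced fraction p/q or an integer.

-3/4

class = planetary set [G3 = 24+2·16 = 56; Willis about the carrier]
ring teeth: 24 + 2·16 = 56
24(ω_sun−ω_arm) = −56(ω_ring−ω_arm),  ω_ring = 0, ω_sun = 1
24(1−ω_arm) = −56(0−ω_arm)  ⇒  80·ω_arm = 24  ⇒  ω_arm = 3/10
sun–planet mesh: 24·(1−3/10) = −16·(ω_p−ω_arm)  ⇒  ω_p−ω_arm = -21/20
ω_p = 3/10 − 21/20 = -3/4
exact speed ratio = -3/4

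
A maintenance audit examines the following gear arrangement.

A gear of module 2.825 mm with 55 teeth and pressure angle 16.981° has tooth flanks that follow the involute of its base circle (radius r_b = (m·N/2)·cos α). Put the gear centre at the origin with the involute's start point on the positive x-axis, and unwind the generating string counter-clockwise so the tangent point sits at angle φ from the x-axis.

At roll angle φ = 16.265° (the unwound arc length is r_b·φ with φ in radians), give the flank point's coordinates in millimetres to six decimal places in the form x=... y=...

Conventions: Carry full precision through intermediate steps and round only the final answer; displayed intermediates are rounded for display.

x=77.234219 y=0.562031

single-mesh involute tooth geometry (55T wheel at module 2.825)
pitch radius r_p = m·N/2 = 2.825·55/2 = 77.687500
base radius r_b = r_p·cos α = 77.687500·cos 16.981° = 74.300454
roll angle φ = 16.265° = 0.28387780 rad
x = r_b·(cos φ + φ·sin φ) = 77.234219
y = r_b·(sin φ − φ·cos φ) = 0.562031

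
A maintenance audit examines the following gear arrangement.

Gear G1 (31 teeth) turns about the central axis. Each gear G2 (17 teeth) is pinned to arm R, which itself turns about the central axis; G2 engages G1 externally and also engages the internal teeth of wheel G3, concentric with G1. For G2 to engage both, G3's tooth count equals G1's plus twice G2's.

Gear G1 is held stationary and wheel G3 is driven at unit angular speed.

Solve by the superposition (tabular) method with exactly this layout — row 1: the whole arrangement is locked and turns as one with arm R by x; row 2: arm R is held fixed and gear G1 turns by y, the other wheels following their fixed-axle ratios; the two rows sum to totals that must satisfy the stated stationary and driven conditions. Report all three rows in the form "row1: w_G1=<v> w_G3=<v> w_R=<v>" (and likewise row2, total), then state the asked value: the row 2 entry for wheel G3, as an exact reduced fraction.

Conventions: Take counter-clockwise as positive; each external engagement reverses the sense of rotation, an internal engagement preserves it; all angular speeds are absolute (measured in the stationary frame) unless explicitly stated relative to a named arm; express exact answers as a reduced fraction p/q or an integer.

recognized (axles ride arm R): planetary set, 31/17/65 teeth
row 1: whole set turns with the arm by x
row 2 — arm fixed, fixed-axis ratios: sun y, ring −(31/65)·y, arm 0
boundary: total ω_sun = x + y = 0 and total ω_ring = x − (31/65)·y = 1  ⇒  y = -65/96, x = 65/96
row 2 ring = −(31/65)·(-65/96) = 31/96
totals (row 1 + row 2): sun 65/96 + (-65/96) = 0, ring 65/96 + 31/96 = 1, arm 65/96 + 0 = 65/96
asked cell (row2, ring) = 31/96

row1: w_G1=65/96 w_G3=65/96 w_R=65/96
row2: w_G1=-65/96 w_G3=31/96 w_R=0
total: w_G1=0 w_G3=1 w_R=65/96
asked value: 31/96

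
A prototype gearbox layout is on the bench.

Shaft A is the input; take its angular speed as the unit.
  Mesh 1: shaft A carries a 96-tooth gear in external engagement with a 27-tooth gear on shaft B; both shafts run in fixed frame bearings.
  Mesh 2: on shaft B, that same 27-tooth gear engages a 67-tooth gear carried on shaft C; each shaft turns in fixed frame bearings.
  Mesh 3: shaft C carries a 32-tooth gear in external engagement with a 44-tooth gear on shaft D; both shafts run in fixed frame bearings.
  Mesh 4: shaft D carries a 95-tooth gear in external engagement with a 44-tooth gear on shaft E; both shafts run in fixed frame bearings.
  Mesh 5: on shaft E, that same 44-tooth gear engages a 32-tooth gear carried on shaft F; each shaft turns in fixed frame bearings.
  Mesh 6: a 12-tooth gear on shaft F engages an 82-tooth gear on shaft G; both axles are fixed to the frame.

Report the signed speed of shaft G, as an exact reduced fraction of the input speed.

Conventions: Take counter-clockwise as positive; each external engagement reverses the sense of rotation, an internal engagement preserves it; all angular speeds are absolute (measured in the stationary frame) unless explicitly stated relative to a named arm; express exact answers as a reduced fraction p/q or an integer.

13680/30217

6-mesh fixed-axis compound train (all bearings frame-fixed)
mesh 1 [96T→27T]: |ω|/ω_in = 1×96/27 = 32/9, sense flips to −
mesh 2 [27T→67T]: |ω|/ω_in = (32/9)×27/67 = 96/67, sense flips to +
mesh 3 [32T→44T]: |ω|/ω_in = (96/67)×32/44 = 768/737, sense flips to −
mesh 4 [95T→44T]: |ω|/ω_in = (768/737)×95/44 = 18240/8107, sense flips to +
mesh 5 [44T→32T]: |ω|/ω_in = (18240/8107)×44/32 = 2280/737, sense flips to −
mesh 6 [12T→82T]: |ω|/ω_in = (2280/737)×12/82 = 13680/30217, sense flips to +
signed output speed (× input speed) = 13680/30217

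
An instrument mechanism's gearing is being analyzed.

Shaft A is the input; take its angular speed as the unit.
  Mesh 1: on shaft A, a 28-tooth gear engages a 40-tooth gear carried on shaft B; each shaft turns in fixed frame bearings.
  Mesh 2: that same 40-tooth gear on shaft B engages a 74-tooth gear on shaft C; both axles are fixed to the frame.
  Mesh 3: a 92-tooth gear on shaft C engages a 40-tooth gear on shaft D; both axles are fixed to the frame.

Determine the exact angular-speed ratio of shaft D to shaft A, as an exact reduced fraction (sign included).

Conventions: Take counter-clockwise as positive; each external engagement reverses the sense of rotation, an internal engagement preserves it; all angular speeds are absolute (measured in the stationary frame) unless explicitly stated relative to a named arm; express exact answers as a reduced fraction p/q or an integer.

class = fixed-axis compound train [3 meshes; 3 ratios multiply, 3 sense flips]
mesh 1 [28T→40T]: running ratio 7/10, sense −
mesh 2 [40T→74T]: running ratio 14/37, sense +
mesh 3 [92T→40T]: running ratio 161/185, sense −
ω_out/ω_in = -161/185

-161/185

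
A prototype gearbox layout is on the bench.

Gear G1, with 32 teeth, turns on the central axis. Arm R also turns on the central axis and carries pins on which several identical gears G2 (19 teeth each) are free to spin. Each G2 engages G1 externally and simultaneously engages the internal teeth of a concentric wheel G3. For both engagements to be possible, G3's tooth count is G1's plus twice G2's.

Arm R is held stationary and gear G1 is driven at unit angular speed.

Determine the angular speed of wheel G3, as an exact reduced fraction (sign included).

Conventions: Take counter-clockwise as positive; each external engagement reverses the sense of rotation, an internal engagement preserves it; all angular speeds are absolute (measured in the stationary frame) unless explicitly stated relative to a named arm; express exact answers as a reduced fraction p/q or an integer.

class = planetary set [G3 = 32+2·19 = 70; Willis about the carrier]
ring teeth: 32 + 2·19 = 70
32(ω_sun−ω_arm) = −70(ω_ring−ω_arm),  ω_arm = 0, ω_sun = 1
ω_ring = 0 − (32/70)(1−0) = -16/35
exact speed ratio = -16/35

-16/35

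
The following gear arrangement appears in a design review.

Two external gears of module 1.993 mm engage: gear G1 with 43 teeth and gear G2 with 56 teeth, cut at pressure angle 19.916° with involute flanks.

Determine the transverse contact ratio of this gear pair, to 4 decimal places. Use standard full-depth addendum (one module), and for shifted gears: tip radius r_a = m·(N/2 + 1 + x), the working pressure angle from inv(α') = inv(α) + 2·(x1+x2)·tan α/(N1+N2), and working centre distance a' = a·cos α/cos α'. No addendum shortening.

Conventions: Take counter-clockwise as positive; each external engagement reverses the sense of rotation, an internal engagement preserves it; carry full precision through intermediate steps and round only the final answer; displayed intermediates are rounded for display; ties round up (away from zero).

1.7550

single-mesh involute tooth geometry (43T engaging 56T at module 1.993)
base radii: r_b1 = 40.286802, r_b2 = 52.466532
tip radii: r_a1 = 44.842500, r_a2 = 57.797000
no profile shift: α' = α, a' = a
action lengths: √(r_a1²−r_b1²) = 19.693233, √(r_a2²−r_b2²) = 24.243684
base pitch p_b = π·m·cos α = 5.886731
CR = (19.693233 + 24.243684 − 98.653500·sin 19.91600°)/5.886731 = 1.755028
contact ratio ≈ 1.7550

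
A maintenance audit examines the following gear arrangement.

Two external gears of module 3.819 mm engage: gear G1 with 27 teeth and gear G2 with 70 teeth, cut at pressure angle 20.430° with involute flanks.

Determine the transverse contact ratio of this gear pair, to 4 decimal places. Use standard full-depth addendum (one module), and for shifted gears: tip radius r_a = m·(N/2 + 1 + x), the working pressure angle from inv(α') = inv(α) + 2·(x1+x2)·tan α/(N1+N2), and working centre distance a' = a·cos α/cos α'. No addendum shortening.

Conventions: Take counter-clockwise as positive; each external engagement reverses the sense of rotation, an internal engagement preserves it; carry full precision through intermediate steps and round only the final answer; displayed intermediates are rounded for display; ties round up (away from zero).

1.6974

class = single-mesh tooth geometry [involute pair 27T × 70T, m = 3.819]
base radii: r_b1 = 48.313563, r_b2 = 125.257385
tip radii: r_a1 = 55.375500, r_a2 = 137.484000
no profile shift: α' = α, a' = a
action lengths: √(r_a1²−r_b1²) = 27.060038, √(r_a2²−r_b2²) = 56.678372
base pitch p_b = π·m·cos α = 11.243077
CR = (27.060038 + 56.678372 − 185.221500·sin 20.43000°)/11.243077 = 1.697443
contact ratio ≈ 1.6974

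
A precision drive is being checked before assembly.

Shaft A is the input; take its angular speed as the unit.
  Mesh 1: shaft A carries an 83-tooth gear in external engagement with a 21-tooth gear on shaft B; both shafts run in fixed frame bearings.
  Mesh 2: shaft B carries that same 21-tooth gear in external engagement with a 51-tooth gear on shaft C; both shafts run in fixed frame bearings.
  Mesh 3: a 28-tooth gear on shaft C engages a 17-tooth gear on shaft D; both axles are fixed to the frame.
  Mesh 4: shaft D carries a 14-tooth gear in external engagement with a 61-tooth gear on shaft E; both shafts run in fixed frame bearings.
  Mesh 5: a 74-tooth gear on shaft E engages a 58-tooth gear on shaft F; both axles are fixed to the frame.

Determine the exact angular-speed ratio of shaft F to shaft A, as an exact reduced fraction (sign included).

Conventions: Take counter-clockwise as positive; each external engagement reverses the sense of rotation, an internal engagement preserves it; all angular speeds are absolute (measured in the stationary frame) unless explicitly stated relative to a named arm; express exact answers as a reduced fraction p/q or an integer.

class = fixed-axis compound train [5 meshes; 5 ratios multiply, 5 sense flips]
mesh 1 [83T→21T]: running ratio 83/21, sense −
mesh 2 [21T→51T]: running ratio 83/51, sense +
mesh 3 [28T→17T]: running ratio 2324/867, sense −
mesh 4 [14T→61T]: running ratio 32536/52887, sense +
mesh 5 [74T→58T]: running ratio 1203832/1533723, sense −
ω_out/ω_in = -1203832/1533723

-1203832/1533723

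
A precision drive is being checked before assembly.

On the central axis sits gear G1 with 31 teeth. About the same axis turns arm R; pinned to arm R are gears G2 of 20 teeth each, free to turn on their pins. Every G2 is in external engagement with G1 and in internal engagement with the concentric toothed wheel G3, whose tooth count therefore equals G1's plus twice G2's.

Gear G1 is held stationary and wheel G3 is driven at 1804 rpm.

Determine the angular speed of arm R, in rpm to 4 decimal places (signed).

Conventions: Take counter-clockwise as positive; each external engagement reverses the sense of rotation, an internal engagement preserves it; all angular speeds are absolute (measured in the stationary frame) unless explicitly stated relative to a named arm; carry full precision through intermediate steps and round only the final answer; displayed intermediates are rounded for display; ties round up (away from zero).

topology: planetary set — G1 31T / G2 20T / G3 71T, arm = carrier (Willis)
normalise by the input: solve with ω_ring = 1, then scale by 1804 rpm
ring teeth: 31 + 2·20 = 71
31(ω_sun−ω_arm) = −71(ω_ring−ω_arm),  ω_sun = 0, ω_ring = 1
31(0−ω_arm) = −71(1−ω_arm)  ⇒  102·ω_arm = 71  ⇒  ω_arm = 71/102
scale: ω_arm = 71/102 × 1804 rpm = +1255.7255 rpm

+1255.7255 rpm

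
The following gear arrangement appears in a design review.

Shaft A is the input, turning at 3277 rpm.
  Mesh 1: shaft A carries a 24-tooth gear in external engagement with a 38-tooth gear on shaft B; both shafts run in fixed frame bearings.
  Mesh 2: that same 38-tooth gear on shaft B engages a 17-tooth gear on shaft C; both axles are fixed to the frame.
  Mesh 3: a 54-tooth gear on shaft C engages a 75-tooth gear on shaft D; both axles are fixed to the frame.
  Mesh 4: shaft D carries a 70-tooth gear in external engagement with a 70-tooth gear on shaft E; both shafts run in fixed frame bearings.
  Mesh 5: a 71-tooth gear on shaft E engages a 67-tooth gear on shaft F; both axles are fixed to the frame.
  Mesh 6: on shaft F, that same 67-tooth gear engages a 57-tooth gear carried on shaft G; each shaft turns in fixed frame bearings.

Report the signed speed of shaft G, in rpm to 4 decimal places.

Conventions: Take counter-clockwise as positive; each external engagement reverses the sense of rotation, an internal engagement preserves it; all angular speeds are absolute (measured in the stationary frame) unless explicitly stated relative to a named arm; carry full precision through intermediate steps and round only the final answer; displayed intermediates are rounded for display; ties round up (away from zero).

+4149.1081 rpm

6-mesh fixed-axis compound train (all bearings frame-fixed)
mesh 1 [24T→38T]: ω = 3277.0000×24/38 = 2069.6842 rpm, sense flips to −
mesh 2 [38T→17T]: ω = 2069.6842×38/17 = 4626.3529 rpm, sense flips to +
mesh 3 [54T→75T]: ω = 4626.3529×54/75 = 3330.9741 rpm, sense flips to −
mesh 4 [70T→70T]: ω = 3330.9741×70/70 = 3330.9741 rpm, sense flips to +
mesh 5 [71T→67T]: ω = 3330.9741×71/67 = 3529.8382 rpm, sense flips to −
mesh 6 [67T→57T]: ω = 3529.8382×67/57 = 4149.1081 rpm, sense flips to +
signed output speed = +4149.1081 rpm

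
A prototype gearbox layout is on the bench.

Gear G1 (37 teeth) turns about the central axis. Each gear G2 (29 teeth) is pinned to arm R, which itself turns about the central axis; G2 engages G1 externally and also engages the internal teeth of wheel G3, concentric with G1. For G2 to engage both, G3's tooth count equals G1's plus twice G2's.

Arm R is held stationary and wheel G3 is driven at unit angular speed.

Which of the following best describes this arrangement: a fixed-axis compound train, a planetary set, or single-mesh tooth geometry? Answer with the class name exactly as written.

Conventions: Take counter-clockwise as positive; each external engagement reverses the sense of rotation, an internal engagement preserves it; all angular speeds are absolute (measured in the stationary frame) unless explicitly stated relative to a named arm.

planetary set

recognized (axles ride arm R): planetary set, 37/29/95 teeth
classification: planetary set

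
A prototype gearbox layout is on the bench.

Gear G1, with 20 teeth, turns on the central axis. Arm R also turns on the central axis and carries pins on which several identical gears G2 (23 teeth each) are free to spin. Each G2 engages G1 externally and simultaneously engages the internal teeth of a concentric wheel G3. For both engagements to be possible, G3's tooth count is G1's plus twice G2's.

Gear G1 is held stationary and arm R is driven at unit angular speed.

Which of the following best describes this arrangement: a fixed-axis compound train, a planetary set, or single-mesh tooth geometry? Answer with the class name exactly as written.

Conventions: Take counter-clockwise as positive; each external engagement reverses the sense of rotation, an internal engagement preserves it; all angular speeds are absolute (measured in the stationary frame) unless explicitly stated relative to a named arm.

planetary set (20T centre, 23T on arm, 66T internal) — Willis relation
classification: planetary set

planetary set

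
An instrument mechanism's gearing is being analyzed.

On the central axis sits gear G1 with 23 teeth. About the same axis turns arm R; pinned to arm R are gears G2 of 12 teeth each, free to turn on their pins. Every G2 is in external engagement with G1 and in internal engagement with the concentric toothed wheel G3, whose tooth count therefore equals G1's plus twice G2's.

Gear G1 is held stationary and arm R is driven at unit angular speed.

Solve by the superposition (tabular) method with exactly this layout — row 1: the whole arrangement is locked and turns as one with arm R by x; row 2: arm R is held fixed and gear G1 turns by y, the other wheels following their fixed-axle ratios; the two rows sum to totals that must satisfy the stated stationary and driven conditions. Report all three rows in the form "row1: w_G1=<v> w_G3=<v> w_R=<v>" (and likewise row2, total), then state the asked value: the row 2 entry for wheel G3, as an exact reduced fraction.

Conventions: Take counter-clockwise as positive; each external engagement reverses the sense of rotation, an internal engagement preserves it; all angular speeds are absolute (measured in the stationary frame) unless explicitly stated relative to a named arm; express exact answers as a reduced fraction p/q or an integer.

row1: w_G1=1 w_G3=1 w_R=1
row2: w_G1=-1 w_G3=23/47 w_R=0
total: w_G1=0 w_G3=70/47 w_R=1
asked value: 23/47

planetary set (23T centre, 12T on arm, 47T internal) — Willis relation
superposition row 1 [locked train]: every member turns x
row 2 (arm held, sun turns y): ω_ring = −(23/47)·y, ω_arm = 0
boundary: total ω_sun = x + y = 0 and total ω_arm = x = 1  ⇒  y = -1, x = 1
row 2 ring = −(23/47)·(-1) = 23/47
totals (row 1 + row 2): sun 1 + (-1) = 0, ring 1 + 23/47 = 70/47, arm 1 + 0 = 1
asked cell (row2, ring) = 23/47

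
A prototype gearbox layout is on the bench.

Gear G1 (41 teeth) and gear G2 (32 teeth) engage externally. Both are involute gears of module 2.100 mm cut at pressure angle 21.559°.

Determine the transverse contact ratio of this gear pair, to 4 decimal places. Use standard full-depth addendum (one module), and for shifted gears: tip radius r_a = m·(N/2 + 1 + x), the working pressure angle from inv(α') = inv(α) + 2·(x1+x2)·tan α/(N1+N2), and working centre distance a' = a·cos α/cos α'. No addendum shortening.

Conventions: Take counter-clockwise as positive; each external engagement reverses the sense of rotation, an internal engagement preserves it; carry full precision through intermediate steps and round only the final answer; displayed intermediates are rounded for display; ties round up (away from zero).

class = single-mesh tooth geometry [involute pair 41T × 32T, m = 2.100]
base radii: r_b1 = 40.038208, r_b2 = 31.249333
tip radii: r_a1 = 45.150000, r_a2 = 35.700000
no profile shift: α' = α, a' = a
action lengths: √(r_a1²−r_b1²) = 20.867784, √(r_a2²−r_b2²) = 17.261784
base pitch p_b = π·m·cos α = 6.135792
CR = (20.867784 + 17.261784 − 76.650000·sin 21.55900°)/6.135792 = 1.623886
contact ratio ≈ 1.6239

1.6239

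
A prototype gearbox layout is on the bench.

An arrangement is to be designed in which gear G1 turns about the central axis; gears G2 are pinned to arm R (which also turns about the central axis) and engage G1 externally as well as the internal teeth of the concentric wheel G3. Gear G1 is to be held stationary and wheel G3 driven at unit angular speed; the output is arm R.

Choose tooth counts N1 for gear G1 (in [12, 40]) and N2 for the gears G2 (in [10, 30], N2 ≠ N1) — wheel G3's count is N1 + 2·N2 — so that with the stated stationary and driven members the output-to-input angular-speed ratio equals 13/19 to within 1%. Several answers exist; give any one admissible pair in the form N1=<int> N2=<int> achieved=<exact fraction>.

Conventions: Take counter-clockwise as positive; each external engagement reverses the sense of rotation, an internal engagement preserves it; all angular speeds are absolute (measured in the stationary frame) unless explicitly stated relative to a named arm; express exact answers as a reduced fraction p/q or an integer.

N1=24 N2=14 achieved=13/19

topology: planetary set — design target 13/19, arm = carrier (Willis)
Willis with ω_sun = 0: ω_arm/ω_ring = N3/(N1+N3); set equal to 13/19  ⇒  N3/N1 = (13/19)/(1 − 13/19) = 13/6
N3 = N1 + 2·N2  ⇒  N2/N1 = (N3/N1 − 1)/2 = (13/6 − 1)/2 = 7/12
smallest multiple with N1 ≥ 12 and N2 ≥ 10: k = 2  ⇒  N1 = 2·12 = 24, N2 = 2·7 = 14 (N1 ≤ 40, N2 ≤ 30, N2 ≠ N1 ✓), N3 = 24 + 2·14 = 52
check: N3/(N1+N3) with N1 = 24, N3 = 52 gives 13/19; |achieved − target| = 0 ≤ 13/1900 ✓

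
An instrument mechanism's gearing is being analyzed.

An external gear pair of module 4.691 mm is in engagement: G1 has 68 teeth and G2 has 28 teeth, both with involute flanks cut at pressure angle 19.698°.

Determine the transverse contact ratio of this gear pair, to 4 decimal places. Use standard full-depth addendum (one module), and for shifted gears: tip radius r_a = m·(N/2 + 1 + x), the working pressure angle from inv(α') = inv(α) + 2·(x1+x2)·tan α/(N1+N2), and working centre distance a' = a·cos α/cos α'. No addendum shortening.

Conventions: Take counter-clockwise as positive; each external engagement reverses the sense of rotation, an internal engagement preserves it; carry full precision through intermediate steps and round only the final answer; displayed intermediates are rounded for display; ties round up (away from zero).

topology: single-mesh involute geometry — m = 4.691, 68T/28T pair
base radii: r_b1 = 150.160780, r_b2 = 61.830909
tip radii: r_a1 = 164.185000, r_a2 = 70.365000
no profile shift: α' = α, a' = a
action lengths: √(r_a1²−r_b1²) = 66.396193, √(r_a2²−r_b2²) = 33.588270
base pitch p_b = π·m·cos α = 13.874824
CR = (66.396193 + 33.588270 − 225.168000·sin 19.69800°)/13.874824 = 1.736152
contact ratio ≈ 1.7362

1.7362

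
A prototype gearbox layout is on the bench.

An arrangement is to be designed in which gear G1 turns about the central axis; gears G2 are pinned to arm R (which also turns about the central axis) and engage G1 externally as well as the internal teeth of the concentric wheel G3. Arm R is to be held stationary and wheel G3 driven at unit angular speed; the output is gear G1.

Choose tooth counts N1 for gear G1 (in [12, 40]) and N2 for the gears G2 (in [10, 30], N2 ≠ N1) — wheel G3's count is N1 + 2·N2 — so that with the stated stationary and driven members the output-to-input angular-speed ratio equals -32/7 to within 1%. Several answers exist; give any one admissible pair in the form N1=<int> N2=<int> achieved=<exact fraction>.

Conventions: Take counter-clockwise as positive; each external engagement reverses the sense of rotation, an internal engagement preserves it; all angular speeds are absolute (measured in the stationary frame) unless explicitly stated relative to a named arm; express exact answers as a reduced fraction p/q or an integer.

N1=14 N2=25 achieved=-32/7

class = planetary set [ratio -32/7 wanted; Willis about the carrier]
Willis with ω_arm = 0: ω_sun/ω_ring = −N3/N1; set equal to -32/7  ⇒  N3/N1 = −(-32/7) = 32/7
N3 = N1 + 2·N2  ⇒  N2/N1 = (N3/N1 − 1)/2 = (32/7 − 1)/2 = 25/14
smallest multiple with N1 ≥ 12 and N2 ≥ 10: k = 1  ⇒  N1 = 1·14 = 14, N2 = 1·25 = 25 (N1 ≤ 40, N2 ≤ 30, N2 ≠ N1 ✓), N3 = 14 + 2·25 = 64
check: −N3/N1 with N1 = 14, N3 = 64 gives -32/7; |achieved − target| = 0 ≤ 8/175 ✓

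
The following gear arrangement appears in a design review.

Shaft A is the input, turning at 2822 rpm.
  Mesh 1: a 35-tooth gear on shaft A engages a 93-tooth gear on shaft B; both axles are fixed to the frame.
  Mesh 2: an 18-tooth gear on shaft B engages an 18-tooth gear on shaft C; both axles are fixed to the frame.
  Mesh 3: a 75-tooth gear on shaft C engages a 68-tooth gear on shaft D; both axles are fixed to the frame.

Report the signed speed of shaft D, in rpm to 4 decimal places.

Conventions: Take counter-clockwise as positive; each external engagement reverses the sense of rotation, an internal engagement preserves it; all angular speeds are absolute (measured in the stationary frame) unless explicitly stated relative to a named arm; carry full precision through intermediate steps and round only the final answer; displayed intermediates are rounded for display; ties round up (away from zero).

-1171.3710 rpm

class = fixed-axis compound train [3 meshes; 3 ratios multiply, 3 sense flips]
mesh 1 [35T→93T]: ω = 2822.0000×35/93 = 1062.0430 rpm, sense flips to −
mesh 2 [18T→18T]: ω = 1062.0430×18/18 = 1062.0430 rpm, sense flips to +
mesh 3 [75T→68T]: ω = 1062.0430×75/68 = 1171.3710 rpm, sense flips to −
signed output speed = -1171.3710 rpm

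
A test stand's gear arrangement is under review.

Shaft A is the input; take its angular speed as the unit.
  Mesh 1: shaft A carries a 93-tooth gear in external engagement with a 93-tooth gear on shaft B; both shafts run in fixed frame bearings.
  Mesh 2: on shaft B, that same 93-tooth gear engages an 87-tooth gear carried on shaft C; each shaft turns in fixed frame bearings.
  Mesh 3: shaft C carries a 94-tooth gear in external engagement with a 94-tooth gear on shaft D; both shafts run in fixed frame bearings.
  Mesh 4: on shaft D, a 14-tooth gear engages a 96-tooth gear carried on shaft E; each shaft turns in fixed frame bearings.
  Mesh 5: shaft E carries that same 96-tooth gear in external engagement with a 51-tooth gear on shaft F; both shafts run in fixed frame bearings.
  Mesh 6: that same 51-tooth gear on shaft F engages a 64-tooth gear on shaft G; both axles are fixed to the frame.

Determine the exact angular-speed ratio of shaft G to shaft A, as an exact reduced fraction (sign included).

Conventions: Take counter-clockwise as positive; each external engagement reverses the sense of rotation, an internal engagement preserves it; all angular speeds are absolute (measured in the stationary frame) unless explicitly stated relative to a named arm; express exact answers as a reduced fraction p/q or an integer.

class = fixed-axis compound train [6 meshes; 6 ratios multiply, 6 sense flips]
mesh 1 [93T→93T]: running ratio 1, sense −
mesh 2 [93T→87T]: running ratio 31/29, sense +
mesh 3 [94T→94T]: running ratio 31/29, sense −
mesh 4 [14T→96T]: running ratio 217/1392, sense +
mesh 5 [96T→51T]: running ratio 434/1479, sense −
mesh 6 [51T→64T]: running ratio 217/928, sense +
ω_out/ω_in = 217/928

217/928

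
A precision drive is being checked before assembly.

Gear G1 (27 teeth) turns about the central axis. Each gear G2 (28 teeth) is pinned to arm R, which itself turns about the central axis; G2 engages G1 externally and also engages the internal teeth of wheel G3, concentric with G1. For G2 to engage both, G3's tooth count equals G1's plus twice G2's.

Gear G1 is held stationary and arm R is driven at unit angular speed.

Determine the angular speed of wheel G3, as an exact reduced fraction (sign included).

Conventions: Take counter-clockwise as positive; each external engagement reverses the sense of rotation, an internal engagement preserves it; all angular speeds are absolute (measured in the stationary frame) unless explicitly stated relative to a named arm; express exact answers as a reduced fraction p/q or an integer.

topology: planetary set — G1 27T / G2 28T / G3 83T, arm = carrier (Willis)
ring teeth: 27 + 2·28 = 83
27(ω_sun−ω_arm) = −83(ω_ring−ω_arm),  ω_sun = 0, ω_arm = 1
ω_ring = 1 − (27/83)(0−1) = 110/83
exact speed ratio = 110/83

110/83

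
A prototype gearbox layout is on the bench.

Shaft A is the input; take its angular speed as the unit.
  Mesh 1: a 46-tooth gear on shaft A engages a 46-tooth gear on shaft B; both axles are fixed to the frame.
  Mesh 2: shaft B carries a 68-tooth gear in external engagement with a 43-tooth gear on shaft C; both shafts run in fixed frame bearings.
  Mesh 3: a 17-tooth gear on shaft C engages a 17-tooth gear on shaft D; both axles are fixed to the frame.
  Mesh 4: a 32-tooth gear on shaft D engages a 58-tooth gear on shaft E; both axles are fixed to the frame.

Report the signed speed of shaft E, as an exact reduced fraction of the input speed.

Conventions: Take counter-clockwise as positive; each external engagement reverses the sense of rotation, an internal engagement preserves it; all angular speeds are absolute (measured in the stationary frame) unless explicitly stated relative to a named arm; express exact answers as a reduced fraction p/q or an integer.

4-mesh fixed-axis compound train (all bearings frame-fixed)
mesh 1 [46T→46T]: |ω|/ω_in = 1×46/46 = 1, sense flips to −
mesh 2 [68T→43T]: |ω|/ω_in = 1×68/43 = 68/43, sense flips to +
mesh 3 [17T→17T]: |ω|/ω_in = (68/43)×17/17 = 68/43, sense flips to −
mesh 4 [32T→58T]: |ω|/ω_in = (68/43)×32/58 = 1088/1247, sense flips to +
signed output speed (× input speed) = 1088/1247

1088/1247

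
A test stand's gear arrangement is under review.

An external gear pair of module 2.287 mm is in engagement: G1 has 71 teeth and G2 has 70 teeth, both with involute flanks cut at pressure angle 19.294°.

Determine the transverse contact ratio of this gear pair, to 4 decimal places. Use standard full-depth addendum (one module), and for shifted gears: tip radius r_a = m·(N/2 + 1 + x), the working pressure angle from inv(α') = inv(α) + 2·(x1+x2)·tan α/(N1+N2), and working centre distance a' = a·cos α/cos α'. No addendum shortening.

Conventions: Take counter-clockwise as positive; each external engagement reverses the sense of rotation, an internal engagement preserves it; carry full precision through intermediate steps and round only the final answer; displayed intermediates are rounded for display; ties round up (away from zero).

single-mesh involute tooth geometry (71T engaging 70T at module 2.287)
base radii: r_b1 = 76.628593, r_b2 = 75.549317
tip radii: r_a1 = 83.475500, r_a2 = 82.332000
no profile shift: α' = α, a' = a
action lengths: √(r_a1²−r_b1²) = 33.109180, √(r_a2²−r_b2²) = 32.723980
base pitch p_b = π·m·cos α = 6.781291
CR = (33.109180 + 32.723980 − 161.233500·sin 19.29400°)/6.781291 = 1.852023
contact ratio ≈ 1.8520

1.8520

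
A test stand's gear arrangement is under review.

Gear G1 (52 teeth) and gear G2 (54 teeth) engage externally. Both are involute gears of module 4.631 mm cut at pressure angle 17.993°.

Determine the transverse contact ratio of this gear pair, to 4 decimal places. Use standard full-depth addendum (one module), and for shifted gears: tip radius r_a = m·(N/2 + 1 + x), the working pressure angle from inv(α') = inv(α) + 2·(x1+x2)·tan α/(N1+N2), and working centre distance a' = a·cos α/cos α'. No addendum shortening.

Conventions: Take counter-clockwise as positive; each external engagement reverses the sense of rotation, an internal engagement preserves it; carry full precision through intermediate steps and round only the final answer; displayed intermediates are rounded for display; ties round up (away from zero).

1.8839

class = single-mesh tooth geometry [involute pair 52T × 54T, m = 4.631]
base radii: r_b1 = 114.517456, r_b2 = 118.921973
tip radii: r_a1 = 125.037000, r_a2 = 129.668000
no profile shift: α' = α, a' = a
action lengths: √(r_a1²−r_b1²) = 50.199638, √(r_a2²−r_b2²) = 51.685148
base pitch p_b = π·m·cos α = 13.837200
CR = (50.199638 + 51.685148 − 245.443000·sin 17.99300°)/13.837200 = 1.883853
contact ratio ≈ 1.8839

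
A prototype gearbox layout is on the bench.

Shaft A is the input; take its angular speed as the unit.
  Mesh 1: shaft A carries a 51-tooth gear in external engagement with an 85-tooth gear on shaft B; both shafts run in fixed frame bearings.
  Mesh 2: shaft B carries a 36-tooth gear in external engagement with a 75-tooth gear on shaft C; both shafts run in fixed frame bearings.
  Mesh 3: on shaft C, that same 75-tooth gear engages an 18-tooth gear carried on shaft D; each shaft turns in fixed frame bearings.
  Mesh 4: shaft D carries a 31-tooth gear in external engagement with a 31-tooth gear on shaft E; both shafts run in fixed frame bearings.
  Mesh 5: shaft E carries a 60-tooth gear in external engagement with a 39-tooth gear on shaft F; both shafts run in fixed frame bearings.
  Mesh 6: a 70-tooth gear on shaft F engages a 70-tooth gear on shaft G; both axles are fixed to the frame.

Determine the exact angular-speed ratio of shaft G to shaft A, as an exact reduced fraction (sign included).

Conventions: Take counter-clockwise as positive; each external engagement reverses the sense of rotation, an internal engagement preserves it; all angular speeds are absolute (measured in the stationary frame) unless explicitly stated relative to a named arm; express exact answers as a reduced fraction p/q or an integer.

24/13

class = fixed-axis compound train [6 meshes; 6 ratios multiply, 6 sense flips]
mesh 1 [51T→85T]: running ratio 3/5, sense −
mesh 2 [36T→75T]: running ratio 36/125, sense +
mesh 3 [75T→18T]: running ratio 6/5, sense −
mesh 4 [31T→31T]: running ratio 6/5, sense +
mesh 5 [60T→39T]: running ratio 24/13, sense −
mesh 6 [70T→70T]: running ratio 24/13, sense +
ω_out/ω_in = 24/13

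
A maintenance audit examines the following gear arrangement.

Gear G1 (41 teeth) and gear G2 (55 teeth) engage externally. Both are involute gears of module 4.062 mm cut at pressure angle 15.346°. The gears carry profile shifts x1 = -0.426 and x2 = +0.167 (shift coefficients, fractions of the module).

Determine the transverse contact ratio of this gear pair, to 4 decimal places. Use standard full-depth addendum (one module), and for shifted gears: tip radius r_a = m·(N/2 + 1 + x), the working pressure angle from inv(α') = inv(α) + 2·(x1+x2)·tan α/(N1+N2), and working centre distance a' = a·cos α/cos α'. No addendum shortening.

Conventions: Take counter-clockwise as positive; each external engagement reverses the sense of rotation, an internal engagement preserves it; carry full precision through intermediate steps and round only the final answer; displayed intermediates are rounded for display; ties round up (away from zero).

recognized (one external pair, fixed centres): single-mesh tooth geometry, m = 4.062, N1 = 41, N2 = 55
base radii: r_b1 = 80.301994, r_b2 = 107.722187
tip radii: r_a1 = 85.602588, r_a2 = 116.445354
inv(α') = inv(15.346°) + 2·(-0.426+0.167)·tan α/(41+55) = 0.00511315  ⇒  α' = 14.11989°
a' = a·cos α / cos α' = 194.9760·cos 15.346°/cos 14.11989° = 193.881861
action lengths: √(r_a1²−r_b1²) = 29.654559, √(r_a2²−r_b2²) = 44.220481
base pitch p_b = π·m·cos α = 12.306154
CR = (29.654559 + 44.220481 − 193.881861·sin 14.11989°)/12.306154 = 2.159669
contact ratio ≈ 2.1597

2.1597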